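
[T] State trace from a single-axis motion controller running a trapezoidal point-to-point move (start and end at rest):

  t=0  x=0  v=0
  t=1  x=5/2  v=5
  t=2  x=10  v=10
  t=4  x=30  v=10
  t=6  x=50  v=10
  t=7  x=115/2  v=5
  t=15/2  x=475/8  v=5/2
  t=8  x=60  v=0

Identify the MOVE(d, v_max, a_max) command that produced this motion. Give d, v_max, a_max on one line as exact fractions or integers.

d=60 v_max=10 a_max=5

final state: t=8, x=60, v=0 → d = 60
a_max = (5−0)/(1−0) = 5
max v = 10 over t∈[2,6] → v_max = 10
check: 10·(2+4) = 60 ✓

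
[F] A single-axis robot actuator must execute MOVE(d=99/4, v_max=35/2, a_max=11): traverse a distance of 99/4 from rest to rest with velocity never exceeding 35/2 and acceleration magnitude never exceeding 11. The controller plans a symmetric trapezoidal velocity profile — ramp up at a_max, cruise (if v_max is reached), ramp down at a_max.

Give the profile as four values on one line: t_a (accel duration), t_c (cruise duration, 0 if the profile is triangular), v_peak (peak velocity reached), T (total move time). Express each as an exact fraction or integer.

vₘ²/aₘ = (35/2)²/11 = 1225/44
99/4 < 1225/44 ⇒ no cruise
v_peak = √(99/4·11) = √(1089/4) = 33/2
t_a = (33/2)/11 = 3/2; t_c = 0
T = 2·3/2 = 3

t_a=3/2 t_c=0 v_peak=33/2 T=3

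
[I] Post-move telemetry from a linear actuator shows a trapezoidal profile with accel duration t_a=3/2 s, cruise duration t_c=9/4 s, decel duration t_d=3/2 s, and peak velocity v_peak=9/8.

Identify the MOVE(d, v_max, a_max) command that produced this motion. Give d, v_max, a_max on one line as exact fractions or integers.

d=135/32 v_max=9/8 a_max=3/4

a_max = (9/8)/(3/2) = 3/4
d_a = ½·9/8·3/2 = 27/32; d_c = 9/8·9/4 = 81/32
d = 2·27/32 + 81/32 = 135/32
t_c = 9/4 > 0 → v_max = v_peak = 9/8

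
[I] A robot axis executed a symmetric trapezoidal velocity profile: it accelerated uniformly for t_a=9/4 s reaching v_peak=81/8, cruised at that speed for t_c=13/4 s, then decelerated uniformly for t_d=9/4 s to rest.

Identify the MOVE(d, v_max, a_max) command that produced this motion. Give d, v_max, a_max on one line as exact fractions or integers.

a_max = (81/8)/(9/4) = 9/2
d_a = ½·81/8·9/4 = 729/64; d_c = 81/8·13/4 = 1053/32
d = 2·729/64 + 1053/32 = 891/16
t_c = 13/4 > 0 → v_max = v_peak = 81/8

d=891/16 v_max=81/8 a_max=9/2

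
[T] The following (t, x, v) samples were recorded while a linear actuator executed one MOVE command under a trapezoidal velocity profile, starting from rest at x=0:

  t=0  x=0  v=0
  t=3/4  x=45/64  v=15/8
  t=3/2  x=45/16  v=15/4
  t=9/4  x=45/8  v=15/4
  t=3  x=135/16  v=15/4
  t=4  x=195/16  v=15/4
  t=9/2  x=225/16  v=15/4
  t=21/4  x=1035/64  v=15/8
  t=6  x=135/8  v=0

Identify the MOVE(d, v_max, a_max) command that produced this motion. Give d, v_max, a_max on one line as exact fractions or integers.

d=135/8 v_max=15/4 a_max=5/2

final state: t=6, x=135/8, v=0 → d = 135/8
a_max = (15/8−0)/(3/4−0) = 5/2
max v = 15/4 over t∈[3/2,9/2] → v_max = 15/4
check: 15/4·(3/2+3) = 135/8 ✓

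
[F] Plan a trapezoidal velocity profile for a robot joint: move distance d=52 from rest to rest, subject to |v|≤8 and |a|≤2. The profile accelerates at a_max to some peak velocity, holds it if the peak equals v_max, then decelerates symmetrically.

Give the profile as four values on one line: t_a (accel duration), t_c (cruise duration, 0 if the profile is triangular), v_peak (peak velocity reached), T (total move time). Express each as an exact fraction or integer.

vₘ²/aₘ = 8²/2 = 32
52 ≥ 32 → trapezoidal
t_a = 8/2 = 4; v_peak = 8
d_cruise = 52 − 32 = 20; t_c = 20/8 = 5/2
T = 2·4 + 5/2 = 21/2

t_a=4 t_c=5/2 v_peak=8 T=21/2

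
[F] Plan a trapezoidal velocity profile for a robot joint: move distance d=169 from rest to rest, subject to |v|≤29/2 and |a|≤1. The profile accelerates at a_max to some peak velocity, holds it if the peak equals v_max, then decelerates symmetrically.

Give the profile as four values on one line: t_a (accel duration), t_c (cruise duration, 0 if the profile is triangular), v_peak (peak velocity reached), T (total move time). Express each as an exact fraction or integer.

vₘ²/aₘ = (29/2)²/1 = 841/4
169 < 841/4 ⇒ no cruise
v_peak = √(169·1) = √169 = 13
t_a = 13/1 = 13; t_c = 0
T = 2·13 = 26

t_a=13 t_c=0 v_peak=13 T=26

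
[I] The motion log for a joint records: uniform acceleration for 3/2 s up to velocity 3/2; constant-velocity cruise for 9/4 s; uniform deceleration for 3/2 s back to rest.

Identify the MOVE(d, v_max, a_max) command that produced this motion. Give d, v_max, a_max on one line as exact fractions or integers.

a_max = (3/2)/(3/2) = 1
d_a = ½·3/2·3/2 = 9/8; d_c = 3/2·9/4 = 27/8
d = 2·9/8 + 27/8 = 45/8
t_c = 9/4 > 0 → v_max = v_peak = 3/2

d=45/8 v_max=3/2 a_max=1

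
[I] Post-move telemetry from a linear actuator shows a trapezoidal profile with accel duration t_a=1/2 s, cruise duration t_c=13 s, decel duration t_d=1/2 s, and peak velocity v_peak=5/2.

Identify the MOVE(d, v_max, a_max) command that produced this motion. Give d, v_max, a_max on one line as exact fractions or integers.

d=135/4 v_max=5/2 a_max=5

a_max = (5/2)/(1/2) = 5
d_a = ½·5/2·1/2 = 5/8; d_c = 5/2·13 = 65/2
d = 2·5/8 + 65/2 = 135/4
t_c = 13 > 0 ⇒ limit active, v_max = 5/2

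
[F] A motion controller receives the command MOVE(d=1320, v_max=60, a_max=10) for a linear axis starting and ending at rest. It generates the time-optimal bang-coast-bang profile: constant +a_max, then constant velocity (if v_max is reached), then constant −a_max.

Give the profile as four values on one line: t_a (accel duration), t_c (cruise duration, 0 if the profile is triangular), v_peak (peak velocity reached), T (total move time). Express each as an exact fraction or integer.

v_max²/a_max = 60²/10 = 360
1320 ≥ 360 → trapezoidal
t_a = 60/10 = 6; v_peak = 60
d_cruise = 1320 − 360 = 960; t_c = 960/60 = 16
T = 2·6 + 16 = 28

t_a=6 t_c=16 v_peak=60 T=28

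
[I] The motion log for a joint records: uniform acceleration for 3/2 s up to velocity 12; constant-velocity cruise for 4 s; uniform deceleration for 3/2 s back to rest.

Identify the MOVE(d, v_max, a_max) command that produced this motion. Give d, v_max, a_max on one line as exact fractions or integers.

a_max = 12/(3/2) = 8
d_a = ½·12·3/2 = 9; d_c = 12·4 = 48
d = 2·9 + 48 = 66
t_c = 4 > 0 → v_max = v_peak = 12

d=66 v_max=12 a_max=8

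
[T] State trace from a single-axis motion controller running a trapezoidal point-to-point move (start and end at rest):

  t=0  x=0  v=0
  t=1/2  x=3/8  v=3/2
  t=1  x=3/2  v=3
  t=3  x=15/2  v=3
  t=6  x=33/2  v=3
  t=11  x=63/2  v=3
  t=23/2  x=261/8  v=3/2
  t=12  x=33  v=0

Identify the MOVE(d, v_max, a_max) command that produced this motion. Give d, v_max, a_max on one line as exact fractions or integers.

d=33 v_max=3 a_max=3

final state: t=12, x=33, v=0 → d = 33
a_max = (3/2−0)/(1/2−0) = 3
max v = 3 over t∈[1,11] → v_max = 3
check: 3·(1+10) = 33 ✓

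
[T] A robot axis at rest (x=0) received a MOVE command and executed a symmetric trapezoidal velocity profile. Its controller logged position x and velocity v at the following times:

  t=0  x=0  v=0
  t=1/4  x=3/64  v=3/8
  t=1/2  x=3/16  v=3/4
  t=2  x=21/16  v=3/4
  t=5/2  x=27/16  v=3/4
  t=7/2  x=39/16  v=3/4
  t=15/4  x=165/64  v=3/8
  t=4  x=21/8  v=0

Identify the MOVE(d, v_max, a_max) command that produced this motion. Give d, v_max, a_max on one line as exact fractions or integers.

final state: t=4, x=21/8, v=0 → d = 21/8
a_max = (3/8−0)/(1/4−0) = 3/2
max v = 3/4 over t∈[1/2,7/2] → v_max = 3/4
check: 3/4·(1/2+3) = 21/8 ✓

d=21/8 v_max=3/4 a_max=3/2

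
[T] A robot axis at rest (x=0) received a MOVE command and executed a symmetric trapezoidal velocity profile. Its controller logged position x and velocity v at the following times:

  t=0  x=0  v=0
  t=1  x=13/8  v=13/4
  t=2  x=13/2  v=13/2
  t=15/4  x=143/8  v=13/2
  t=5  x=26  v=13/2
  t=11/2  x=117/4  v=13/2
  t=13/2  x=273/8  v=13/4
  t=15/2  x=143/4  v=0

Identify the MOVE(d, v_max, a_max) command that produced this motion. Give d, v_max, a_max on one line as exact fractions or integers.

d=143/4 v_max=13/2 a_max=13/4

final state: t=15/2, x=143/4, v=0 → d = 143/4
a_max = (13/4−0)/(1−0) = 13/4
max v = 13/2 over t∈[2,11/2] → v_max = 13/2
check: 13/2·(2+7/2) = 143/4 ✓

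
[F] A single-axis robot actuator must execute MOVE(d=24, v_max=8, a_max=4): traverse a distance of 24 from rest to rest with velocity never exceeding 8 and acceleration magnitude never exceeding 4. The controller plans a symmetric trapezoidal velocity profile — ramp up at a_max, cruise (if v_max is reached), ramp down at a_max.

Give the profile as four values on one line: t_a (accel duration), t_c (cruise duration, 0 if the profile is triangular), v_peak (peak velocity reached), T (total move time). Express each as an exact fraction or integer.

t_a=2 t_c=1 v_peak=8 T=5

(v_max)²/a_max = 8²/4 = 16
24 ≥ 16 → trapezoidal
t_a = 8/4 = 2; v_peak = 8
d_cruise = 24 − 16 = 8; t_c = 8/8 = 1
T = 2·2 + 1 = 5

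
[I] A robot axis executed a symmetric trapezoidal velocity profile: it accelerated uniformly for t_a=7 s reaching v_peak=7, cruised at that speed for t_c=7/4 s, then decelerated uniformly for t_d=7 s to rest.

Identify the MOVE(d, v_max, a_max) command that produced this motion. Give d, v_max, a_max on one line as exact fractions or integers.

a_max = 7/7 = 1
d_a = ½·7·7 = 49/2; d_c = 7·7/4 = 49/4
d = 2·49/2 + 49/4 = 245/4
t_c = 7/4 > 0 → v_max = v_peak = 7

d=245/4 v_max=7 a_max=1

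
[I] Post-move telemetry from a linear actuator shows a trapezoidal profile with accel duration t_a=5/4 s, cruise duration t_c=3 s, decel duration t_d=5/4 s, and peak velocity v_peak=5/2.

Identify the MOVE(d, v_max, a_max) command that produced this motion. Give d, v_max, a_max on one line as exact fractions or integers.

a_max = (5/2)/(5/4) = 2
d_a = ½·5/2·5/4 = 25/16; d_c = 5/2·3 = 15/2
d = 2·25/16 + 15/2 = 85/8
t_c = 3 > 0 → v_max = v_peak = 5/2

d=85/8 v_max=5/2 a_max=2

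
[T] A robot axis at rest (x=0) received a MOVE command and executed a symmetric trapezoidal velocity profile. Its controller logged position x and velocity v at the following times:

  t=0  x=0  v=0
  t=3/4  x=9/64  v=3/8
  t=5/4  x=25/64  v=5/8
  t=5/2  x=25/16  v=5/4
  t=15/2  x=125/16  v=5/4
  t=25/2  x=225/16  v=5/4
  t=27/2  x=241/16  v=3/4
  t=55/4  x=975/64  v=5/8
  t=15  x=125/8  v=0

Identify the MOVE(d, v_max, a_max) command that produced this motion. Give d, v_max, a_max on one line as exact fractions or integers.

final state: t=15, x=125/8, v=0 → d = 125/8
a_max = (3/8−0)/(3/4−0) = 1/2
max v = 5/4 over t∈[5/2,25/2] → v_max = 5/4
check: 5/4·(5/2+10) = 125/8 ✓

d=125/8 v_max=5/4 a_max=1/2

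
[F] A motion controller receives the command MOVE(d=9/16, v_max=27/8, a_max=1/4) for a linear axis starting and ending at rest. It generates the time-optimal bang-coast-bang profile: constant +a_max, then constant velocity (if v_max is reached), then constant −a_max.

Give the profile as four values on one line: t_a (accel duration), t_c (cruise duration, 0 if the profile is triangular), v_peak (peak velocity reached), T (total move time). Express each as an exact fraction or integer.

t_a=3/2 t_c=0 v_peak=3/8 T=3

v_max²/a_max = (27/8)²/(1/4) = 729/16
9/16 < 729/16 so t_c = 0
v_peak = √(9/16·1/4) = √(9/64) = 3/8
t_a = (3/8)/(1/4) = 3/2; t_c = 0
T = 2·3/2 = 3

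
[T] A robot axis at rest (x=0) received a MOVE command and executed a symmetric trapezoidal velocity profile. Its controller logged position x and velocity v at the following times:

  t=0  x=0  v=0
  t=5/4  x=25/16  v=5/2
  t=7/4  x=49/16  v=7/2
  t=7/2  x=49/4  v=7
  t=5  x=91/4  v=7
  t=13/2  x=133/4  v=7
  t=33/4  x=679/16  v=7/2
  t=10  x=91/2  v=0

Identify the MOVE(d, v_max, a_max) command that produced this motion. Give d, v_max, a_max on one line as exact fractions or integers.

final state: t=10, x=91/2, v=0 → d = 91/2
a_max = (5/2−0)/(5/4−0) = 2
max v = 7 over t∈[7/2,13/2] → v_max = 7
check: 7·(7/2+3) = 91/2 ✓

d=91/2 v_max=7 a_max=2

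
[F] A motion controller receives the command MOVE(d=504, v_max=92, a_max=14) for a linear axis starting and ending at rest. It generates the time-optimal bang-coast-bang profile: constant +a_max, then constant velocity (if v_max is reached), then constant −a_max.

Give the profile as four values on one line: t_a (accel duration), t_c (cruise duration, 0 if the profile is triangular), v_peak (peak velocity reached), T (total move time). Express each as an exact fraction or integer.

(v_max)²/a_max = 92²/14 = 4232/7
504 < 4232/7 → triangular
v_peak = √(504·14) = √7056 = 84
t_a = 84/14 = 6; t_c = 0
T = 2·6 = 12

t_a=6 t_c=0 v_peak=84 T=12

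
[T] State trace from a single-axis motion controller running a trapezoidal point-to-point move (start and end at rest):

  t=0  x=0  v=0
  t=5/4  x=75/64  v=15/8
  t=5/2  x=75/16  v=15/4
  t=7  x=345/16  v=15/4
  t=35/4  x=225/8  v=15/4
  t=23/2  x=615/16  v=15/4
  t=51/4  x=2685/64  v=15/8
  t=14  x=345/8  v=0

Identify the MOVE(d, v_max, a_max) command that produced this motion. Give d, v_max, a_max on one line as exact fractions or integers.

d=345/8 v_max=15/4 a_max=3/2

final state: t=14, x=345/8, v=0 → d = 345/8
a_max = (15/8−0)/(5/4−0) = 3/2
max v = 15/4 over t∈[5/2,23/2] → v_max = 15/4
check: 15/4·(5/2+9) = 345/8 ✓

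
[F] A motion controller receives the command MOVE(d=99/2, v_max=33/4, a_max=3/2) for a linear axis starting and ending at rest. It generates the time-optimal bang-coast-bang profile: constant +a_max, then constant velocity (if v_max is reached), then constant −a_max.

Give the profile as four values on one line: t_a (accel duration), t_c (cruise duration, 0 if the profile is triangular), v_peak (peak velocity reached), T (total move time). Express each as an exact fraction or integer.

t_a=11/2 t_c=1/2 v_peak=33/4 T=23/2

v_max²/a_max = (33/4)²/(3/2) = 363/8
99/2 ≥ 363/8 ⇒ cruise phase
t_a = (33/4)/(3/2) = 11/2; v_peak = 33/4
d_cruise = 99/2 − 363/8 = 33/8; t_c = (33/8)/(33/4) = 1/2
T = 2·11/2 + 1/2 = 23/2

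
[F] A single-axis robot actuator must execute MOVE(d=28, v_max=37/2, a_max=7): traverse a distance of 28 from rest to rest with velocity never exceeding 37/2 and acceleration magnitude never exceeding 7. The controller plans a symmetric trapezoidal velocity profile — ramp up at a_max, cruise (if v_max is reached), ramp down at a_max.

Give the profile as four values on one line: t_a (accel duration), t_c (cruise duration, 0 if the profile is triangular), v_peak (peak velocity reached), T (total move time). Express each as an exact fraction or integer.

t_a=2 t_c=0 v_peak=14 T=4

vₘ²/aₘ = (37/2)²/7 = 1369/28
28 < 1369/28 so t_c = 0
v_peak = √(28·7) = √196 = 14
t_a = 14/7 = 2; t_c = 0
T = 2·2 = 4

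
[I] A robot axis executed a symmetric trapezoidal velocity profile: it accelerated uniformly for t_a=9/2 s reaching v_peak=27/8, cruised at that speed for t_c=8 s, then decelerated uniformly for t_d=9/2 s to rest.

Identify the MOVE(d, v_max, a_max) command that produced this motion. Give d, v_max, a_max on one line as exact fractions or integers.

a_max = (27/8)/(9/2) = 3/4
d_a = ½·27/8·9/2 = 243/32; d_c = 27/8·8 = 27
d = 2·243/32 + 27 = 675/16
t_c = 8 > 0 ⇒ limit active, v_max = 27/8

d=675/16 v_max=27/8 a_max=3/4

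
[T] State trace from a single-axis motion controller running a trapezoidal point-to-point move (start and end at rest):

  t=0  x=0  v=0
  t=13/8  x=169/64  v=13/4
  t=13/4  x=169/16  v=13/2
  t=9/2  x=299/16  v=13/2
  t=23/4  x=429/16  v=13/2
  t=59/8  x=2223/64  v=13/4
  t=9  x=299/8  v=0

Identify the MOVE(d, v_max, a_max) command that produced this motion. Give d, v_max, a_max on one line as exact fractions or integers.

d=299/8 v_max=13/2 a_max=2

final state: t=9, x=299/8, v=0 → d = 299/8
a_max = (13/4−0)/(13/8−0) = 2
max v = 13/2 over t∈[13/4,23/4] → v_max = 13/2
check: 13/2·(13/4+5/2) = 299/8 ✓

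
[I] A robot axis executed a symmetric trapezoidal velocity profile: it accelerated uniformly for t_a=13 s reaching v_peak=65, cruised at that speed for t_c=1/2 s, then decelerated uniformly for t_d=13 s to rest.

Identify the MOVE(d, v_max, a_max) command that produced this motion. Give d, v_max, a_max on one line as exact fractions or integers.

a_max = 65/13 = 5
d_a = ½·65·13 = 845/2; d_c = 65·1/2 = 65/2
d = 2·845/2 + 65/2 = 1755/2
t_c = 1/2 > 0 so v_max = 65

d=1755/2 v_max=65 a_max=5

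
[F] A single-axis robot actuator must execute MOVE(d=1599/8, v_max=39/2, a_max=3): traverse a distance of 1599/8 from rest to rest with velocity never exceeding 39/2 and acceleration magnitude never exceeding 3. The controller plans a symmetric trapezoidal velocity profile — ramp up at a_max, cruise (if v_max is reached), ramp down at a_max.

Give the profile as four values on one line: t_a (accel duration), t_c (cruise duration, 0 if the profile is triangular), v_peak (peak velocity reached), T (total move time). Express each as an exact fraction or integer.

t_a=13/2 t_c=15/4 v_peak=39/2 T=67/4

(v_max)²/a_max = (39/2)²/3 = 507/4
1599/8 ≥ 507/4 → trapezoidal
t_a = (39/2)/3 = 13/2; v_peak = 39/2
d_cruise = 1599/8 − 507/4 = 585/8; t_c = (585/8)/(39/2) = 15/4
T = 2·13/2 + 15/4 = 67/4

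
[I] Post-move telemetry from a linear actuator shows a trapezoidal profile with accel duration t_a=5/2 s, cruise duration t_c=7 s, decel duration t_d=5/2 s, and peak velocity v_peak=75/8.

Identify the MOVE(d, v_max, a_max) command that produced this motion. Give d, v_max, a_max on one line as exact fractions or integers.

a_max = (75/8)/(5/2) = 15/4
d_a = ½·75/8·5/2 = 375/32; d_c = 75/8·7 = 525/8
d = 2·375/32 + 525/8 = 1425/16
t_c = 7 > 0 ⇒ limit active, v_max = 75/8

d=1425/16 v_max=75/8 a_max=15/4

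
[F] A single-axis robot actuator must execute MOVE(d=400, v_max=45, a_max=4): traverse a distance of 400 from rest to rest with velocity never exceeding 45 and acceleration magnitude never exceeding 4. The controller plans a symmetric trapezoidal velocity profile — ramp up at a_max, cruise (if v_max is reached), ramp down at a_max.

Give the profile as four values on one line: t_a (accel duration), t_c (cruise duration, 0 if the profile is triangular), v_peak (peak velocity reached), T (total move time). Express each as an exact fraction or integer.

v_max²/a_max = 45²/4 = 2025/4
400 < 2025/4 ⇒ no cruise
v_peak = √(400·4) = √1600 = 40
t_a = 40/4 = 10; t_c = 0
T = 2·10 = 20

t_a=10 t_c=0 v_peak=40 T=20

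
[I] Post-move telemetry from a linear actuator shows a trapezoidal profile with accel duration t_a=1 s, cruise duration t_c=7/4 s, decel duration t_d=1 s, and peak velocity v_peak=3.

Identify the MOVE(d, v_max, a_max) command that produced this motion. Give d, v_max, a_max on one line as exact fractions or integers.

a_max = 3/1 = 3
d_a = ½·3·1 = 3/2; d_c = 3·7/4 = 21/4
d = 2·3/2 + 21/4 = 33/4
t_c = 7/4 > 0 ⇒ limit active, v_max = 3

d=33/4 v_max=3 a_max=3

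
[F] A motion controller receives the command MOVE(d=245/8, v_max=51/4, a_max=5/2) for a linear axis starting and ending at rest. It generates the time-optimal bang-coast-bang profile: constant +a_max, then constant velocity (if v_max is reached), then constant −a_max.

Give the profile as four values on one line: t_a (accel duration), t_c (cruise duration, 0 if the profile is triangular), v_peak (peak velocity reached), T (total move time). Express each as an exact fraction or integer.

t_a=7/2 t_c=0 v_peak=35/4 T=7

(v_max)²/a_max = (51/4)²/(5/2) = 2601/40
245/8 < 2601/40 ⇒ no cruise
v_peak = √(245/8·5/2) = √(1225/16) = 35/4
t_a = (35/4)/(5/2) = 7/2; t_c = 0
T = 2·7/2 = 7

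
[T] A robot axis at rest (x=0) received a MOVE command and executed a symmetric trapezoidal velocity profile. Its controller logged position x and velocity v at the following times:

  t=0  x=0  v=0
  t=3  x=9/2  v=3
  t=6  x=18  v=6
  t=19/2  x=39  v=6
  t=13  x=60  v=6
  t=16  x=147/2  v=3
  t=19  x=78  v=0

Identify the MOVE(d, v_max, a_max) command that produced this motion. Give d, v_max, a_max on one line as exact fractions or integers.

final state: t=19, x=78, v=0 → d = 78
a_max = (3−0)/(3−0) = 1
max v = 6 over t∈[6,13] → v_max = 6
check: 6·(6+7) = 78 ✓

d=78 v_max=6 a_max=1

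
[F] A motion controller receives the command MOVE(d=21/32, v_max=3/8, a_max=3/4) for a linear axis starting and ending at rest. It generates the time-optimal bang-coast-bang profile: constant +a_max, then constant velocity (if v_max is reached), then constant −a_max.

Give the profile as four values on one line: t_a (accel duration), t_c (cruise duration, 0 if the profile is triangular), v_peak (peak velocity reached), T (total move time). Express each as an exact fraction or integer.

t_a=1/2 t_c=5/4 v_peak=3/8 T=9/4

vₘ²/aₘ = (3/8)²/(3/4) = 3/16
21/32 ≥ 3/16 so v_max reached
t_a = (3/8)/(3/4) = 1/2; v_peak = 3/8
d_cruise = 21/32 − 3/16 = 15/32; t_c = (15/32)/(3/8) = 5/4
T = 2·1/2 + 5/4 = 9/4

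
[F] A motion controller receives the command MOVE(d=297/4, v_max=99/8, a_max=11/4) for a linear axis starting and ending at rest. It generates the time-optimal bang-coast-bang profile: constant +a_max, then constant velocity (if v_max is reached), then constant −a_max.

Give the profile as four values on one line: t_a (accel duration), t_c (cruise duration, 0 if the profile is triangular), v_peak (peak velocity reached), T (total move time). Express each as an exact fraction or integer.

t_a=9/2 t_c=3/2 v_peak=99/8 T=21/2

v_max²/a_max = (99/8)²/(11/4) = 891/16
297/4 ≥ 891/16 → trapezoidal
t_a = (99/8)/(11/4) = 9/2; v_peak = 99/8
d_cruise = 297/4 − 891/16 = 297/16; t_c = (297/16)/(99/8) = 3/2
T = 2·9/2 + 3/2 = 21/2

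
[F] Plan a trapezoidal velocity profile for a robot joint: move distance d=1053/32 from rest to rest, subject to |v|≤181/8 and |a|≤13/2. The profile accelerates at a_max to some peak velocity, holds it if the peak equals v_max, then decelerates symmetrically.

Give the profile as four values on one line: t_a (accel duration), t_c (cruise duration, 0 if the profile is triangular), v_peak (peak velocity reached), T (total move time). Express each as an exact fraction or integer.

t_a=9/4 t_c=0 v_peak=117/8 T=9/2

v_max²/a_max = (181/8)²/(13/2) = 32761/416
1053/32 < 32761/416 so t_c = 0
v_peak = √(1053/32·13/2) = √(13689/64) = 117/8
t_a = (117/8)/(13/2) = 9/4; t_c = 0
T = 2·9/4 = 9/2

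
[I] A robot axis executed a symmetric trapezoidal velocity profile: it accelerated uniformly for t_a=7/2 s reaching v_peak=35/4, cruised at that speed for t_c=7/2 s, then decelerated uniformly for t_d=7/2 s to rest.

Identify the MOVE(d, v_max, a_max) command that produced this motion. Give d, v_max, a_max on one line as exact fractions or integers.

d=245/4 v_max=35/4 a_max=5/2

a_max = (35/4)/(7/2) = 5/2
d_a = ½·35/4·7/2 = 245/16; d_c = 35/4·7/2 = 245/8
d = 2·245/16 + 245/8 = 245/4
t_c = 7/2 > 0 → v_max = v_peak = 35/4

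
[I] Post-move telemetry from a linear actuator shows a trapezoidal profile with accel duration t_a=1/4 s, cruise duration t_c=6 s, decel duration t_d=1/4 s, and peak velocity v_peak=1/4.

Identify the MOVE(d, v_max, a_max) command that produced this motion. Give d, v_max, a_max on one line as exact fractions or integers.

d=25/16 v_max=1/4 a_max=1

a_max = (1/4)/(1/4) = 1
d_a = ½·1/4·1/4 = 1/32; d_c = 1/4·6 = 3/2
d = 2·1/32 + 3/2 = 25/16
t_c = 6 > 0 so v_max = 1/4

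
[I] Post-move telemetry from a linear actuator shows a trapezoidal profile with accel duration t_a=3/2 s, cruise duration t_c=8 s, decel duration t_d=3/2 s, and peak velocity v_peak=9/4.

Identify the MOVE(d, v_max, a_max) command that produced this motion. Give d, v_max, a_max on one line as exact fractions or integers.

a_max = (9/4)/(3/2) = 3/2
d_a = ½·9/4·3/2 = 27/16; d_c = 9/4·8 = 18
d = 2·27/16 + 18 = 171/8
t_c = 8 > 0 so v_max = 9/4

d=171/8 v_max=9/4 a_max=3/2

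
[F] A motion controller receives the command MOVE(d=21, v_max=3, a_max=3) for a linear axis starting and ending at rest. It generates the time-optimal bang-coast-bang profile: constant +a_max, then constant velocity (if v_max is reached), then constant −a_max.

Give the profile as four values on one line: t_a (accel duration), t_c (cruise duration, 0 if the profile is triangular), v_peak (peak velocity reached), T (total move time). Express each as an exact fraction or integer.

t_a=1 t_c=6 v_peak=3 T=8

v_max²/a_max = 3²/3 = 3
21 ≥ 3 ⇒ cruise phase
t_a = 3/3 = 1; v_peak = 3
d_cruise = 21 − 3 = 18; t_c = 18/3 = 6
T = 2·1 + 6 = 8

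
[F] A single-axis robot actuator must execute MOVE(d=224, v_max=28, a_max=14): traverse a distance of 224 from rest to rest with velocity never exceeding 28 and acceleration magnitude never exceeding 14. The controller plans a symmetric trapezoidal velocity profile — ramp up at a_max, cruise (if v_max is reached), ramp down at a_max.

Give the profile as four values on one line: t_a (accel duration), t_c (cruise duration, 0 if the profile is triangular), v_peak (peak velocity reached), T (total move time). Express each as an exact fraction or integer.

(v_max)²/a_max = 28²/14 = 56
224 ≥ 56 ⇒ cruise phase
t_a = 28/14 = 2; v_peak = 28
d_cruise = 224 − 56 = 168; t_c = 168/28 = 6
T = 2·2 + 6 = 10

t_a=2 t_c=6 v_peak=28 T=10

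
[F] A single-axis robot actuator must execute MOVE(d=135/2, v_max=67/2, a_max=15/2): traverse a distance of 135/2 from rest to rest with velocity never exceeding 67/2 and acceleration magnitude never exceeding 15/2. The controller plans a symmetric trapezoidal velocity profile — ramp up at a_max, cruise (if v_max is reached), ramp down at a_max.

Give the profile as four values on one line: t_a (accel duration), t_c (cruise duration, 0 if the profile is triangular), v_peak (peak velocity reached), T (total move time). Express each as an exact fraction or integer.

t_a=3 t_c=0 v_peak=45/2 T=6

(v_max)²/a_max = (67/2)²/(15/2) = 4489/30
135/2 < 4489/30 ⇒ no cruise
v_peak = √(135/2·15/2) = √(2025/4) = 45/2
t_a = (45/2)/(15/2) = 3; t_c = 0
T = 2·3 = 6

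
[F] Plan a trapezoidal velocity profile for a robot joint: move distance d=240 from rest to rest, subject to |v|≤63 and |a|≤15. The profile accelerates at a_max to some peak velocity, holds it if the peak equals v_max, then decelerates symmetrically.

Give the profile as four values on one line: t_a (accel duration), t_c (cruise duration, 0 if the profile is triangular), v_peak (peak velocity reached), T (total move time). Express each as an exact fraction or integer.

vₘ²/aₘ = 63²/15 = 1323/5
240 < 1323/5 → triangular
v_peak = √(240·15) = √3600 = 60
t_a = 60/15 = 4; t_c = 0
T = 2·4 = 8

t_a=4 t_c=0 v_peak=60 T=8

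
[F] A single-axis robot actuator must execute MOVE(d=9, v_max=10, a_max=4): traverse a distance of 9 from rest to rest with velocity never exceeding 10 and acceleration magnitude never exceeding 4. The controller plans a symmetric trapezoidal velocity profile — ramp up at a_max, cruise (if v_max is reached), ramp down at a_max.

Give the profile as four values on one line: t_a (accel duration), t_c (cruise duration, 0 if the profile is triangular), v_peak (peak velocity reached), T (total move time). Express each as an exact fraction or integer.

(v_max)²/a_max = 10²/4 = 25
9 < 25 so t_c = 0
v_peak = √(9·4) = √36 = 6
t_a = 6/4 = 3/2; t_c = 0
T = 2·3/2 = 3

t_a=3/2 t_c=0 v_peak=6 T=3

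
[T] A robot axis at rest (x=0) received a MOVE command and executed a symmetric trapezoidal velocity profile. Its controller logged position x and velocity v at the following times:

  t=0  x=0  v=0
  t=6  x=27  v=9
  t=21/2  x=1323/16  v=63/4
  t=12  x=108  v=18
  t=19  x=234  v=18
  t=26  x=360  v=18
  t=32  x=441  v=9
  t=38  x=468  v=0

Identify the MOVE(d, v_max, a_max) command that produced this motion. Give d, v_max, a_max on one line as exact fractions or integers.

d=468 v_max=18 a_max=3/2

final state: t=38, x=468, v=0 → d = 468
a_max = (9−0)/(6−0) = 3/2
max v = 18 over t∈[12,26] → v_max = 18
check: 18·(12+14) = 468 ✓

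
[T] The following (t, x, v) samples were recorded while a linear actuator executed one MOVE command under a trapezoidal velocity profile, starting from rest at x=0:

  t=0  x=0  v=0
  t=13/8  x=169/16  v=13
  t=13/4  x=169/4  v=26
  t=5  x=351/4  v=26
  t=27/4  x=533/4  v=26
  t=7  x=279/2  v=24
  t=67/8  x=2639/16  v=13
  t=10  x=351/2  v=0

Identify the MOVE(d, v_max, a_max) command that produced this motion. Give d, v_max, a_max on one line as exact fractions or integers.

d=351/2 v_max=26 a_max=8

final state: t=10, x=351/2, v=0 → d = 351/2
a_max = (13−0)/(13/8−0) = 8
max v = 26 over t∈[13/4,27/4] → v_max = 26
check: 26·(13/4+7/2) = 351/2 ✓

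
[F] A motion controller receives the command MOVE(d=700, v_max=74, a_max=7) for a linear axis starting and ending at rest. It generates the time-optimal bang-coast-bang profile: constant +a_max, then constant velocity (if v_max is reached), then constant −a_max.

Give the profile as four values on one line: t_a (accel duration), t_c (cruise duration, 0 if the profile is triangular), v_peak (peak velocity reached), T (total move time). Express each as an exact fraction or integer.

t_a=10 t_c=0 v_peak=70 T=20

vₘ²/aₘ = 74²/7 = 5476/7
700 < 5476/7 → triangular
v_peak = √(700·7) = √4900 = 70
t_a = 70/7 = 10; t_c = 0
T = 2·10 = 20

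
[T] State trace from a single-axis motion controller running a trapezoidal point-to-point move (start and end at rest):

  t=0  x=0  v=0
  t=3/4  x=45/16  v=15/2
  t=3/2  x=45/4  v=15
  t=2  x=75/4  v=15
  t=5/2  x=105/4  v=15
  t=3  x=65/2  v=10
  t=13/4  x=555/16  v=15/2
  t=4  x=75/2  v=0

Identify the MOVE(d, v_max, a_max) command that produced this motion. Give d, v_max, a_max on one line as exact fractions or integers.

final state: t=4, x=75/2, v=0 → d = 75/2
a_max = (15/2−0)/(3/4−0) = 10
max v = 15 over t∈[3/2,5/2] → v_max = 15
check: 15·(3/2+1) = 75/2 ✓

d=75/2 v_max=15 a_max=10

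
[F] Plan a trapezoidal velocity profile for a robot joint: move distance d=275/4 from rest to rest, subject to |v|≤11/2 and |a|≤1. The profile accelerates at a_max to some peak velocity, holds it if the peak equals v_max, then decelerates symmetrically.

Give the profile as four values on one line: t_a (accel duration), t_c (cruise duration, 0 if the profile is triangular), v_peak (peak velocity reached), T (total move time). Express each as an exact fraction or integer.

v_max²/a_max = (11/2)²/1 = 121/4
275/4 ≥ 121/4 so v_max reached
t_a = (11/2)/1 = 11/2; v_peak = 11/2
d_cruise = 275/4 − 121/4 = 77/2; t_c = (77/2)/(11/2) = 7
T = 2·11/2 + 7 = 18

t_a=11/2 t_c=7 v_peak=11/2 T=18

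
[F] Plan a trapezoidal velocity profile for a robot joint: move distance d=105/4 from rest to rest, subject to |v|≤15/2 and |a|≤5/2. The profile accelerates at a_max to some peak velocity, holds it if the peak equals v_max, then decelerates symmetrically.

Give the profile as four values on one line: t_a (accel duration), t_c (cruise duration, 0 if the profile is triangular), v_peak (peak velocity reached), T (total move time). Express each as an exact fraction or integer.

t_a=3 t_c=1/2 v_peak=15/2 T=13/2

(v_max)²/a_max = (15/2)²/(5/2) = 45/2
105/4 ≥ 45/2 so v_max reached
t_a = (15/2)/(5/2) = 3; v_peak = 15/2
d_cruise = 105/4 − 45/2 = 15/4; t_c = (15/4)/(15/2) = 1/2
T = 2·3 + 1/2 = 13/2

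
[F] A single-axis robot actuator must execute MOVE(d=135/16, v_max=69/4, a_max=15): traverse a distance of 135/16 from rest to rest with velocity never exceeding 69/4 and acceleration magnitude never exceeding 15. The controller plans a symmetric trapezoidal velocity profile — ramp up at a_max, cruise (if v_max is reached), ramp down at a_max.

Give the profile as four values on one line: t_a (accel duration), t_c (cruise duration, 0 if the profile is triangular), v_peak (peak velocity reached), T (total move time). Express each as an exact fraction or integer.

v_max²/a_max = (69/4)²/15 = 1587/80
135/16 < 1587/80 ⇒ no cruise
v_peak = √(135/16·15) = √(2025/16) = 45/4
t_a = (45/4)/15 = 3/4; t_c = 0
T = 2·3/4 = 3/2

t_a=3/4 t_c=0 v_peak=45/4 T=3/2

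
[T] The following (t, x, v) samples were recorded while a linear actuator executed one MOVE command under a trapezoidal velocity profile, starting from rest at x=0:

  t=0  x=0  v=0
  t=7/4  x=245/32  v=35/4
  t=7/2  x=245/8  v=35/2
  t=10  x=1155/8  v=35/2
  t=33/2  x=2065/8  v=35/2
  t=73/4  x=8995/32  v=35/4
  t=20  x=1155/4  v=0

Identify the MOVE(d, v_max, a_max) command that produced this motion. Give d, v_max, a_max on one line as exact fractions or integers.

final state: t=20, x=1155/4, v=0 → d = 1155/4
a_max = (35/4−0)/(7/4−0) = 5
max v = 35/2 over t∈[7/2,33/2] → v_max = 35/2
check: 35/2·(7/2+13) = 1155/4 ✓

d=1155/4 v_max=35/2 a_max=5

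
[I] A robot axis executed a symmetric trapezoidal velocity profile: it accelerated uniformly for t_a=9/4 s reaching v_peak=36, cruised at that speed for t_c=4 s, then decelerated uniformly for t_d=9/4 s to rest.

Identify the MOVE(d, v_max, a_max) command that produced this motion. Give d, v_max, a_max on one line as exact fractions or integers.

d=225 v_max=36 a_max=16

a_max = 36/(9/4) = 16
d_a = ½·36·9/4 = 81/2; d_c = 36·4 = 144
d = 2·81/2 + 144 = 225
t_c = 4 > 0 → v_max = v_peak = 36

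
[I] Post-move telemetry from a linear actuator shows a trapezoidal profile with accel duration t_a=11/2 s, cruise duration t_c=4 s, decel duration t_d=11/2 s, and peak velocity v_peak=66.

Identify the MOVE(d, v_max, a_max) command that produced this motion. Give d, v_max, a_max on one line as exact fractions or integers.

a_max = 66/(11/2) = 12
d_a = ½·66·11/2 = 363/2; d_c = 66·4 = 264
d = 2·363/2 + 264 = 627
t_c = 4 > 0 → v_max = v_peak = 66

d=627 v_max=66 a_max=12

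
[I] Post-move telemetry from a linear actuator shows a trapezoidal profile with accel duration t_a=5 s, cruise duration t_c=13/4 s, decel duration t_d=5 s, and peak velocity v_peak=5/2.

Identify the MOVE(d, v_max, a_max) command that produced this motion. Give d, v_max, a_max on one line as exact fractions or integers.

d=165/8 v_max=5/2 a_max=1/2

a_max = (5/2)/5 = 1/2
d_a = ½·5/2·5 = 25/4; d_c = 5/2·13/4 = 65/8
d = 2·25/4 + 65/8 = 165/8
t_c = 13/4 > 0 ⇒ limit active, v_max = 5/2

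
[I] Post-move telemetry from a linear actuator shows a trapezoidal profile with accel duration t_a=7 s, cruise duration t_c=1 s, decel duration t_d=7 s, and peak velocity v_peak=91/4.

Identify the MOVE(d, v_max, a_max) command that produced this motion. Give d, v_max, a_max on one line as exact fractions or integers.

a_max = (91/4)/7 = 13/4
d_a = ½·91/4·7 = 637/8; d_c = 91/4·1 = 91/4
d = 2·637/8 + 91/4 = 182
t_c = 1 > 0 ⇒ limit active, v_max = 91/4

d=182 v_max=91/4 a_max=13/4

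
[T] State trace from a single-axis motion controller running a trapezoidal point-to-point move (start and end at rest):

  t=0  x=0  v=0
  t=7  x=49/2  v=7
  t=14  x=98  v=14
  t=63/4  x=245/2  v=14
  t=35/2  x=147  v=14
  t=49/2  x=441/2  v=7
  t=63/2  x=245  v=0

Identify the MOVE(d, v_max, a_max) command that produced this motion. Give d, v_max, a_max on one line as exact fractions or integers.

d=245 v_max=14 a_max=1

final state: t=63/2, x=245, v=0 → d = 245
a_max = (7−0)/(7−0) = 1
max v = 14 over t∈[14,35/2] → v_max = 14
check: 14·(14+7/2) = 245 ✓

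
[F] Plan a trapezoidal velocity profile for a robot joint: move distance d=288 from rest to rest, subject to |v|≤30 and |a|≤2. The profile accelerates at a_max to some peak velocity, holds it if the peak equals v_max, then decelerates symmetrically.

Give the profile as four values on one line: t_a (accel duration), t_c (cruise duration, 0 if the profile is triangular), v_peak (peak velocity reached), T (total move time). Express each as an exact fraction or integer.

t_a=12 t_c=0 v_peak=24 T=24

vₘ²/aₘ = 30²/2 = 450
288 < 450 → triangular
v_peak = √(288·2) = √576 = 24
t_a = 24/2 = 12; t_c = 0
T = 2·12 = 24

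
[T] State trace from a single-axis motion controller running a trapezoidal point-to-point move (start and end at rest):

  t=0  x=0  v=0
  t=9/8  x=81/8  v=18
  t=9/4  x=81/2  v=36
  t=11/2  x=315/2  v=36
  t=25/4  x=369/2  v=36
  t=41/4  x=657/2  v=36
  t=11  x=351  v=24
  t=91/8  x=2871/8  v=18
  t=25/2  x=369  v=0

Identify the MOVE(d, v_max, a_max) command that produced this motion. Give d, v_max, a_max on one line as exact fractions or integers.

final state: t=25/2, x=369, v=0 → d = 369
a_max = (18−0)/(9/8−0) = 16
max v = 36 over t∈[9/4,41/4] → v_max = 36
check: 36·(9/4+8) = 369 ✓

d=369 v_max=36 a_max=16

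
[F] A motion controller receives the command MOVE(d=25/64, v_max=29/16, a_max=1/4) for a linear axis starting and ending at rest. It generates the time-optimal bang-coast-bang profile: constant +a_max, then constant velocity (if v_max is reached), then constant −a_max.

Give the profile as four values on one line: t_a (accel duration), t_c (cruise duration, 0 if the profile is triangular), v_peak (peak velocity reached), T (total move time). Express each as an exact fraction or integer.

t_a=5/4 t_c=0 v_peak=5/16 T=5/2

v_max²/a_max = (29/16)²/(1/4) = 841/64
25/64 < 841/64 so t_c = 0
v_peak = √(25/64·1/4) = √(25/256) = 5/16
t_a = (5/16)/(1/4) = 5/4; t_c = 0
T = 2·5/4 = 5/2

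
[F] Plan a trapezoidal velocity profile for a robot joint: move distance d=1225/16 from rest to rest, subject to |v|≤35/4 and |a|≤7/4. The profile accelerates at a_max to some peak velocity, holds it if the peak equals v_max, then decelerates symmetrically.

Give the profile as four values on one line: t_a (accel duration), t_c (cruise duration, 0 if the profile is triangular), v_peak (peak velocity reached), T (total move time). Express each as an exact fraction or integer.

t_a=5 t_c=15/4 v_peak=35/4 T=55/4

(v_max)²/a_max = (35/4)²/(7/4) = 175/4
1225/16 ≥ 175/4 → trapezoidal
t_a = (35/4)/(7/4) = 5; v_peak = 35/4
d_cruise = 1225/16 − 175/4 = 525/16; t_c = (525/16)/(35/4) = 15/4
T = 2·5 + 15/4 = 55/4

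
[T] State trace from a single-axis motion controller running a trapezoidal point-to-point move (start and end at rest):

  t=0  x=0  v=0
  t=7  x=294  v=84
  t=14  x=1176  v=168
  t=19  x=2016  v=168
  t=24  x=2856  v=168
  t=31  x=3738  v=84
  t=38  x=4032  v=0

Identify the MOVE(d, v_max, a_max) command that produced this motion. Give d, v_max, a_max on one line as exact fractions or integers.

final state: t=38, x=4032, v=0 → d = 4032
a_max = (84−0)/(7−0) = 12
max v = 168 over t∈[14,24] → v_max = 168
check: 168·(14+10) = 4032 ✓

d=4032 v_max=168 a_max=12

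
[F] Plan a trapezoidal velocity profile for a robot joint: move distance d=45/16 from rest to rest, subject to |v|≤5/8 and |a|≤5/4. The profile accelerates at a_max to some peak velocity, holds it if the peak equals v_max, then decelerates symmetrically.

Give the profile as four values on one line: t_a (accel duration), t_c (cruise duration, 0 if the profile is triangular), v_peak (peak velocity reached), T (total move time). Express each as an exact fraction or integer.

v_max²/a_max = (5/8)²/(5/4) = 5/16
45/16 ≥ 5/16 so v_max reached
t_a = (5/8)/(5/4) = 1/2; v_peak = 5/8
d_cruise = 45/16 − 5/16 = 5/2; t_c = (5/2)/(5/8) = 4
T = 2·1/2 + 4 = 5

t_a=1/2 t_c=4 v_peak=5/8 T=5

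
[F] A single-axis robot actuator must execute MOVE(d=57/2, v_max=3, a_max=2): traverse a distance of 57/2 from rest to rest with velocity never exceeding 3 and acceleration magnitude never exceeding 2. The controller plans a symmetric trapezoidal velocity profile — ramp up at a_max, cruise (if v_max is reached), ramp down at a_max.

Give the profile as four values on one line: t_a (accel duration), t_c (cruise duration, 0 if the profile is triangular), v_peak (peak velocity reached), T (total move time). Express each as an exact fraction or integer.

t_a=3/2 t_c=8 v_peak=3 T=11

v_max²/a_max = 3²/2 = 9/2
57/2 ≥ 9/2 ⇒ cruise phase
t_a = 3/2; v_peak = 3
d_cruise = 57/2 − 9/2 = 24; t_c = 24/3 = 8
T = 2·3/2 + 8 = 11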